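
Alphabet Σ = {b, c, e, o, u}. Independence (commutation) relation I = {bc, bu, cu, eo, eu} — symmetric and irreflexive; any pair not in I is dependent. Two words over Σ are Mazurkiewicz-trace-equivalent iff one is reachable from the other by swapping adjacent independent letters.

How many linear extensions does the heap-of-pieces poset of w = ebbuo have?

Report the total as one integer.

4

0(e) covers ∅
1(b) covers 0:e
2(b) covers 1:b
3(u) covers ∅
4(o) covers 2:b, 3:u
floor of heap: 0:e, 3:u
completions by unplaced set U, small U first (add the entries for U minus each lowest piece of U):
  |U|=1: {4}:1
  |U|=2: {2,4}:1  {3,4}:1
  |U|=3: {1,2,4}:1  {2,3,4}:2
  start at 0(e): 3
  start at 3(u): 1
sum over floor = 4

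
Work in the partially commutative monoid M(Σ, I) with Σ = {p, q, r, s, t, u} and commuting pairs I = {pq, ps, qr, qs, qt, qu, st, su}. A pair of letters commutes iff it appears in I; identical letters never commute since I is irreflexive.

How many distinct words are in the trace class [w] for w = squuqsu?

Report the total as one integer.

210

0(s) covers ∅
1(q) covers ∅
2(u) covers ∅
3(u) covers 2:u
4(q) covers 1:q
5(s) covers 0:s
6(u) covers 3:u
floor of heap: 0:s, 1:q, 2:u
completions by unplaced set U, small U first (add the entries for U minus each lowest piece of U):
  |U|=1: {4}:1  {5}:1  {6}:1
  |U|=2: {0,5}:1  {1,4}:1  {3,6}:1  {4,5}:2  {4,6}:2  {5,6}:2
  |U|=3: {0,4,5}:3  {0,5,6}:3  {1,4,5}:3  {1,4,6}:3  {2,3,6}:1  {3,4,6}:3  {3,5,6}:3  {4,5,6}:6
  |U|=4: {0,1,4,5}:6  {0,3,5,6}:6  {0,4,5,6}:12  {1,3,4,6}:6  {1,4,5,6}:12  {2,3,4,6}:4  {2,3,5,6}:4  {3,4,5,6}:12
  |U|=5: {0,1,4,5,6}:30  {0,2,3,5,6}:10  {0,3,4,5,6}:30  {1,2,3,4,6}:10  {1,3,4,5,6}:30  {2,3,4,5,6}:20
  start at 0(s): 60
  start at 1(q): 60
  start at 2(u): 90
sum over floor = 210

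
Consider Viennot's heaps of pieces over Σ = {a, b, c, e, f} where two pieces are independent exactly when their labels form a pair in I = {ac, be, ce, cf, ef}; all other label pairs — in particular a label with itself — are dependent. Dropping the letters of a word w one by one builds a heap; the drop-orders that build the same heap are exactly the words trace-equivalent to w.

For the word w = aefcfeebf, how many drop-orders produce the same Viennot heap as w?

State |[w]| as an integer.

#0=a has no predecessor
#1=e depends on [0:a]
#2=f depends on [0:a]
#3=c has no predecessor
#4=f depends on [2:f]
#5=e depends on [1:e]
#6=e depends on [5:e]
#7=b depends on [3:c, 4:f]
#8=f depends on [7:b]
sources: [0:a, 3:c]
N(rest) = Σ N(rest − s) over sources s of rest; N(one piece) = 1:
  size 1 → [6]=1  [8]=1
  size 2 → [5,6]=1  [6,8]=2  [7,8]=1
  size 3 → [1,5,6]=1  [3,7,8]=1  [4,7,8]=1  [5,6,8]=3  [6,7,8]=3
  size 4 → [1,5,6,8]=4  [2,4,7,8]=1  [3,4,7,8]=2  [3,6,7,8]=4  [4,6,7,8]=4  [5,6,7,8]=6
  size 5 → [1,5,6,7,8]=10  [2,3,4,7,8]=3  [2,4,6,7,8]=5  [3,4,6,7,8]=10  [3,5,6,7,8]=10  [4,5,6,7,8]=10
  size 6 → [1,3,5,6,7,8]=20  [1,4,5,6,7,8]=20  [2,3,4,6,7,8]=18  [2,4,5,6,7,8]=15  [3,4,5,6,7,8]=30
  size 7 → [1,2,4,5,6,7,8]=35  [1,3,4,5,6,7,8]=70  [2,3,4,5,6,7,8]=63
  first=0(a) contributes 168
  first=3(c) contributes 35
|[w]| = 203

203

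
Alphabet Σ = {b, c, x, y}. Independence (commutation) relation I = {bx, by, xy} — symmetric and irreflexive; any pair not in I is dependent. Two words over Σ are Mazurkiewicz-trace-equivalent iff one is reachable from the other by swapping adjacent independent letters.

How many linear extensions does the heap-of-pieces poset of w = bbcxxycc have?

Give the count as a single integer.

drop 0:b onto floor
drop 1:b onto {0:b}
drop 2:c onto {1:b}
drop 3:x onto {2:c}
drop 4:x onto {3:x}
drop 5:y onto {2:c}
drop 6:c onto {4:x, 5:y}
drop 7:c onto {6:c}
ground layer = {0:b}
drop-orders for the pieces not yet dropped (sum over which currently-grounded one goes next):
  1 to go: {7} 1
  2 to go: {6,7} 1
  3 to go: {4,6,7} 1  {5,6,7} 1
  4 to go: {3,4,6,7} 1  {4,5,6,7} 2
  5 to go: {3,4,5,6,7} 3
  6 to go: {2,3,4,5,6,7} 3
  if 0:b drops first: 3 orders

3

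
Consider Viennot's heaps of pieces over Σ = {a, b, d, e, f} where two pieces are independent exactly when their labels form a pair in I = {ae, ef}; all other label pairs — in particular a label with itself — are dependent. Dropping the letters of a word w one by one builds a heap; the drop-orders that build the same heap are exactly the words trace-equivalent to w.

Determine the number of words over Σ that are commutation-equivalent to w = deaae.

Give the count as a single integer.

6

drop 0:d onto floor
drop 1:e onto {0:d}
drop 2:a onto {0:d}
drop 3:a onto {2:a}
drop 4:e onto {1:e}
ground layer = {0:d}
drop-orders for the pieces not yet dropped (sum over which currently-grounded one goes next):
  1 to go: {3} 1  {4} 1
  2 to go: {1,4} 1  {2,3} 1  {3,4} 2
  3 to go: {1,3,4} 3  {2,3,4} 3
  if 0:d drops first: 6 orders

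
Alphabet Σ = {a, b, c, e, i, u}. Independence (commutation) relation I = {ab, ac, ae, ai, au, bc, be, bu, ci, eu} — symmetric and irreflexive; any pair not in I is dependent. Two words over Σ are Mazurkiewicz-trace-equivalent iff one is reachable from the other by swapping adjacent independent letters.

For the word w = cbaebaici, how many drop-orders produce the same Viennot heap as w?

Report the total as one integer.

792

#0=c has no predecessor
#1=b has no predecessor
#2=a has no predecessor
#3=e depends on [0:c]
#4=b depends on [1:b]
#5=a depends on [2:a]
#6=i depends on [3:e, 4:b]
#7=c depends on [3:e]
#8=i depends on [6:i]
sources: [0:c, 1:b, 2:a]
N(rest) = Σ N(rest − s) over sources s of rest; N(one piece) = 1:
  size 1 → [5]=1  [7]=1  [8]=1
  size 2 → [2,5]=1  [5,7]=2  [5,8]=2  [6,8]=1  [7,8]=2
  size 3 → [2,5,7]=3  [2,5,8]=3  [4,6,8]=1  [5,6,8]=3  [5,7,8]=6  [6,7,8]=3
  size 4 → [1,4,6,8]=1  [2,5,6,8]=6  [2,5,7,8]=12  [3,6,7,8]=3  [4,5,6,8]=4  [4,6,7,8]=4  [5,6,7,8]=12
  size 5 → [0,3,6,7,8]=3  [1,4,5,6,8]=5  [1,4,6,7,8]=5  [2,4,5,6,8]=10  [2,5,6,7,8]=30  [3,4,6,7,8]=7  [3,5,6,7,8]=15  [4,5,6,7,8]=20
  size 6 → [0,3,4,6,7,8]=10  [0,3,5,6,7,8]=18  [1,2,4,5,6,8]=15  [1,3,4,6,7,8]=12  [1,4,5,6,7,8]=30  [2,3,5,6,7,8]=45  [2,4,5,6,7,8]=60  [3,4,5,6,7,8]=42
  size 7 → [0,1,3,4,6,7,8]=22  [0,2,3,5,6,7,8]=63  [0,3,4,5,6,7,8]=70  [1,2,4,5,6,7,8]=105  [1,3,4,5,6,7,8]=84  [2,3,4,5,6,7,8]=147
  first=0(c) contributes 336
  first=1(b) contributes 280
  first=2(a) contributes 176
|[w]| = 792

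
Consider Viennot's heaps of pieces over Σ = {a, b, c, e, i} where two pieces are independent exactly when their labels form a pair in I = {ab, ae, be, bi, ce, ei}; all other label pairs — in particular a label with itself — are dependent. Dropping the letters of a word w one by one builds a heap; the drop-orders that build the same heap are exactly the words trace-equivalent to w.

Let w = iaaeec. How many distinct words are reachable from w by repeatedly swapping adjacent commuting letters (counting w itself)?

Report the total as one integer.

15

#0=i has no predecessor
#1=a depends on [0:i]
#2=a depends on [1:a]
#3=e has no predecessor
#4=e depends on [3:e]
#5=c depends on [2:a]
sources: [0:i, 3:e]
N(rest) = Σ N(rest − s) over sources s of rest; N(one piece) = 1:
  size 1 → [4]=1  [5]=1
  size 2 → [2,5]=1  [3,4]=1  [4,5]=2
  size 3 → [1,2,5]=1  [2,4,5]=3  [3,4,5]=3
  size 4 → [0,1,2,5]=1  [1,2,4,5]=4  [2,3,4,5]=6
  first=0(i) contributes 10
  first=3(e) contributes 5
|[w]| = 15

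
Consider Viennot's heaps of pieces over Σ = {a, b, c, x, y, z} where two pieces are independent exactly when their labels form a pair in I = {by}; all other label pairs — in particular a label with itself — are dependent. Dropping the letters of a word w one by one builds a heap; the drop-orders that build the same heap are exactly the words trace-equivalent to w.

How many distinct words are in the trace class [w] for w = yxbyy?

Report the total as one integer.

0(y) covers ∅
1(x) covers 0:y
2(b) covers 1:x
3(y) covers 1:x
4(y) covers 3:y
floor of heap: 0:y
completions by unplaced set U, small U first (add the entries for U minus each lowest piece of U):
  |U|=1: {2}:1  {4}:1
  |U|=2: {2,4}:2  {3,4}:1
  |U|=3: {2,3,4}:3
  start at 0(y): 3

3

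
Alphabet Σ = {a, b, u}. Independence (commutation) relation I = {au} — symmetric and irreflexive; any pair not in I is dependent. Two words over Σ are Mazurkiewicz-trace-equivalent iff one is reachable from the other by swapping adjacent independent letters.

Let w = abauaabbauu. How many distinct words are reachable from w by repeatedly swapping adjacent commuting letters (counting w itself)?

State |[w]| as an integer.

12

#0=a has no predecessor
#1=b depends on [0:a]
#2=a depends on [1:b]
#3=u depends on [1:b]
#4=a depends on [2:a]
#5=a depends on [4:a]
#6=b depends on [3:u, 5:a]
#7=b depends on [6:b]
#8=a depends on [7:b]
#9=u depends on [7:b]
#10=u depends on [9:u]
sources: [0:a]
N(rest) = Σ N(rest − s) over sources s of rest; N(one piece) = 1:
  size 1 → [8]=1  [10]=1
  size 2 → [8,10]=2  [9,10]=1
  size 3 → [8,9,10]=3
  size 4 → [7,8,9,10]=3
  size 5 → [6,7,8,9,10]=3
  size 6 → [3,6,7,8,9,10]=3  [5,6,7,8,9,10]=3
  size 7 → [3,5,6,7,8,9,10]=6  [4,5,6,7,8,9,10]=3
  size 8 → [2,4,5,6,7,8,9,10]=3  [3,4,5,6,7,8,9,10]=9
  size 9 → [2,3,4,5,6,7,8,9,10]=12
  first=0(a) contributes 12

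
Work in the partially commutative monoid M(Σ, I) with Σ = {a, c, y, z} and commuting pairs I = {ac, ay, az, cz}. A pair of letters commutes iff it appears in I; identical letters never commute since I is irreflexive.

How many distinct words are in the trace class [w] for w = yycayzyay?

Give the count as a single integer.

36

drop 0:y onto floor
drop 1:y onto {0:y}
drop 2:c onto {1:y}
drop 3:a onto floor
drop 4:y onto {2:c}
drop 5:z onto {4:y}
drop 6:y onto {5:z}
drop 7:a onto {3:a}
drop 8:y onto {6:y}
ground layer = {0:y, 3:a}
drop-orders for the pieces not yet dropped (sum over which currently-grounded one goes next):
  1 to go: {7} 1  {8} 1
  2 to go: {3,7} 1  {6,8} 1  {7,8} 2
  3 to go: {3,7,8} 3  {5,6,8} 1  {6,7,8} 3
  4 to go: {3,6,7,8} 6  {4,5,6,8} 1  {5,6,7,8} 4
  5 to go: {2,4,5,6,8} 1  {3,5,6,7,8} 10  {4,5,6,7,8} 5
  6 to go: {1,2,4,5,6,8} 1  {2,4,5,6,7,8} 6  {3,4,5,6,7,8} 15
  7 to go: {0,1,2,4,5,6,8} 1  {1,2,4,5,6,7,8} 7  {2,3,4,5,6,7,8} 21
  if 0:y drops first: 28 orders
  if 3:a drops first: 8 orders
heap linearizations: 36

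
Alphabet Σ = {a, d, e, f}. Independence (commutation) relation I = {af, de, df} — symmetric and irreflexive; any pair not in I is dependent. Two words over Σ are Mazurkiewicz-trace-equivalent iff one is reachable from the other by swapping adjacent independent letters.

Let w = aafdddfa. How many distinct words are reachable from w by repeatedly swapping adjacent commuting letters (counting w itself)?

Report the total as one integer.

28

#0=a has no predecessor
#1=a depends on [0:a]
#2=f has no predecessor
#3=d depends on [1:a]
#4=d depends on [3:d]
#5=d depends on [4:d]
#6=f depends on [2:f]
#7=a depends on [5:d]
sources: [0:a, 2:f]
N(rest) = Σ N(rest − s) over sources s of rest; N(one piece) = 1:
  size 1 → [6]=1  [7]=1
  size 2 → [2,6]=1  [5,7]=1  [6,7]=2
  size 3 → [2,6,7]=3  [4,5,7]=1  [5,6,7]=3
  size 4 → [2,5,6,7]=6  [3,4,5,7]=1  [4,5,6,7]=4
  size 5 → [1,3,4,5,7]=1  [2,4,5,6,7]=10  [3,4,5,6,7]=5
  size 6 → [0,1,3,4,5,7]=1  [1,3,4,5,6,7]=6  [2,3,4,5,6,7]=15
  first=0(a) contributes 21
  first=2(f) contributes 7
|[w]| = 28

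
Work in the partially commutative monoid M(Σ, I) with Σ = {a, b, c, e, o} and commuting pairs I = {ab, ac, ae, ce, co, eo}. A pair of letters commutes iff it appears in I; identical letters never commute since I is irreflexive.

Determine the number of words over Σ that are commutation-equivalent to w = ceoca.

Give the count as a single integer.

30

#0=c has no predecessor
#1=e has no predecessor
#2=o has no predecessor
#3=c depends on [0:c]
#4=a depends on [2:o]
sources: [0:c, 1:e, 2:o]
N(rest) = Σ N(rest − s) over sources s of rest; N(one piece) = 1:
  size 1 → [1]=1  [3]=1  [4]=1
  size 2 → [0,3]=1  [1,3]=2  [1,4]=2  [2,4]=1  [3,4]=2
  size 3 → [0,1,3]=3  [0,3,4]=3  [1,2,4]=3  [1,3,4]=6  [2,3,4]=3
  first=0(c) contributes 12
  first=1(e) contributes 6
  first=2(o) contributes 12
|[w]| = 30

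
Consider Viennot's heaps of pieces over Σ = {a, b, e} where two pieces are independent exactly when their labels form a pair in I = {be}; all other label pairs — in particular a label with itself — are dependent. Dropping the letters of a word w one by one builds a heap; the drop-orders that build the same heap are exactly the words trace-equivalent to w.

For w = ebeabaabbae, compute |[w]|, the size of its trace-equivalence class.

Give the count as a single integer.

drop 0:e onto floor
drop 1:b onto floor
drop 2:e onto {0:e}
drop 3:a onto {1:b, 2:e}
drop 4:b onto {3:a}
drop 5:a onto {4:b}
drop 6:a onto {5:a}
drop 7:b onto {6:a}
drop 8:b onto {7:b}
drop 9:a onto {8:b}
drop 10:e onto {9:a}
ground layer = {0:e, 1:b}
drop-orders for the pieces not yet dropped (sum over which currently-grounded one goes next):
  1 to go: {10} 1
  2 to go: {9,10} 1
  3 to go: {8,9,10} 1
  4 to go: {7,8,9,10} 1
  5 to go: {6,7,8,9,10} 1
  6 to go: {5,6,7,8,9,10} 1
  7 to go: {4,5,6,7,8,9,10} 1
  8 to go: {3,4,5,6,7,8,9,10} 1
  9 to go: {1,3,4,5,6,7,8,9,10} 1  {2,3,4,5,6,7,8,9,10} 1
  if 0:e drops first: 2 orders
  if 1:b drops first: 1 orders
heap linearizations: 3

3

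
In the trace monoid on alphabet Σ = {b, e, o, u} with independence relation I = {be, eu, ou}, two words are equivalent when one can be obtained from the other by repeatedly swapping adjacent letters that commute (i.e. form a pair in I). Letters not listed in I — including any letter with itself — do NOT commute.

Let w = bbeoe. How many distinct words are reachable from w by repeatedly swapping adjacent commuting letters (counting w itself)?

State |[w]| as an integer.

3

0(b) covers ∅
1(b) covers 0:b
2(e) covers ∅
3(o) covers 1:b, 2:e
4(e) covers 3:o
floor of heap: 0:b, 2:e
completions by unplaced set U, small U first (add the entries for U minus each lowest piece of U):
  |U|=1: {4}:1
  |U|=2: {3,4}:1
  |U|=3: {1,3,4}:1  {2,3,4}:1
  start at 0(b): 2
  start at 2(e): 1
sum over floor = 3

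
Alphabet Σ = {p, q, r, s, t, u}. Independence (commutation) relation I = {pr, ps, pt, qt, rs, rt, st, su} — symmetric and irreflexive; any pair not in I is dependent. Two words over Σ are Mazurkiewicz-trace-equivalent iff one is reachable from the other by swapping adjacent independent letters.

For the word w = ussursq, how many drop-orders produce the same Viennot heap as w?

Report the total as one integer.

20

#0=u has no predecessor
#1=s has no predecessor
#2=s depends on [1:s]
#3=u depends on [0:u]
#4=r depends on [3:u]
#5=s depends on [2:s]
#6=q depends on [4:r, 5:s]
sources: [0:u, 1:s]
N(rest) = Σ N(rest − s) over sources s of rest; N(one piece) = 1:
  size 1 → [6]=1
  size 2 → [4,6]=1  [5,6]=1
  size 3 → [2,5,6]=1  [3,4,6]=1  [4,5,6]=2
  size 4 → [0,3,4,6]=1  [1,2,5,6]=1  [2,4,5,6]=3  [3,4,5,6]=3
  size 5 → [0,3,4,5,6]=4  [1,2,4,5,6]=4  [2,3,4,5,6]=6
  first=0(u) contributes 10
  first=1(s) contributes 10
|[w]| = 20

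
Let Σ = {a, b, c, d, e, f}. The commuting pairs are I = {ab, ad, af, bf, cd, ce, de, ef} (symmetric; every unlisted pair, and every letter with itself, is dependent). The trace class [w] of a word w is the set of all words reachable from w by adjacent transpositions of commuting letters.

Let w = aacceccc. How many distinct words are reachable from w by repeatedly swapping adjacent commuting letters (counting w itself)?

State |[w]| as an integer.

#0=a has no predecessor
#1=a depends on [0:a]
#2=c depends on [1:a]
#3=c depends on [2:c]
#4=e depends on [1:a]
#5=c depends on [3:c]
#6=c depends on [5:c]
#7=c depends on [6:c]
sources: [0:a]
N(rest) = Σ N(rest − s) over sources s of rest; N(one piece) = 1:
  size 1 → [4]=1  [7]=1
  size 2 → [4,7]=2  [6,7]=1
  size 3 → [4,6,7]=3  [5,6,7]=1
  size 4 → [3,5,6,7]=1  [4,5,6,7]=4
  size 5 → [2,3,5,6,7]=1  [3,4,5,6,7]=5
  size 6 → [2,3,4,5,6,7]=6
  first=0(a) contributes 6

6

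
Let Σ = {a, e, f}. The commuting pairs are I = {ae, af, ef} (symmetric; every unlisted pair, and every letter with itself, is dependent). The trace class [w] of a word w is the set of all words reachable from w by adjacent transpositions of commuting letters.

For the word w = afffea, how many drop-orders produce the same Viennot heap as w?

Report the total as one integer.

60

drop 0:a onto floor
drop 1:f onto floor
drop 2:f onto {1:f}
drop 3:f onto {2:f}
drop 4:e onto floor
drop 5:a onto {0:a}
ground layer = {0:a, 1:f, 4:e}
drop-orders for the pieces not yet dropped (sum over which currently-grounded one goes next):
  1 to go: {3} 1  {4} 1  {5} 1
  2 to go: {0,5} 1  {2,3} 1  {3,4} 2  {3,5} 2  {4,5} 2
  3 to go: {0,3,5} 3  {0,4,5} 3  {1,2,3} 1  {2,3,4} 3  {2,3,5} 3  {3,4,5} 6
  4 to go: {0,2,3,5} 6  {0,3,4,5} 12  {1,2,3,4} 4  {1,2,3,5} 4  {2,3,4,5} 12
  if 0:a drops first: 20 orders
  if 1:f drops first: 30 orders
  if 4:e drops first: 10 orders
heap linearizations: 60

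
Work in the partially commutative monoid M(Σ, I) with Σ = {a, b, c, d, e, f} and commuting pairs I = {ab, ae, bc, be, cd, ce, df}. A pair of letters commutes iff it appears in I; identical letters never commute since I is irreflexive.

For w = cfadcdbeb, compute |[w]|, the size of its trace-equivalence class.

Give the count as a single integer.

18

#0=c has no predecessor
#1=f depends on [0:c]
#2=a depends on [1:f]
#3=d depends on [2:a]
#4=c depends on [2:a]
#5=d depends on [3:d]
#6=b depends on [5:d]
#7=e depends on [5:d]
#8=b depends on [6:b]
sources: [0:c]
N(rest) = Σ N(rest − s) over sources s of rest; N(one piece) = 1:
  size 1 → [4]=1  [7]=1  [8]=1
  size 2 → [4,7]=2  [4,8]=2  [6,8]=1  [7,8]=2
  size 3 → [4,6,8]=3  [4,7,8]=6  [6,7,8]=3
  size 4 → [4,6,7,8]=12  [5,6,7,8]=3
  size 5 → [3,5,6,7,8]=3  [4,5,6,7,8]=15
  size 6 → [3,4,5,6,7,8]=18
  size 7 → [2,3,4,5,6,7,8]=18
  first=0(c) contributes 18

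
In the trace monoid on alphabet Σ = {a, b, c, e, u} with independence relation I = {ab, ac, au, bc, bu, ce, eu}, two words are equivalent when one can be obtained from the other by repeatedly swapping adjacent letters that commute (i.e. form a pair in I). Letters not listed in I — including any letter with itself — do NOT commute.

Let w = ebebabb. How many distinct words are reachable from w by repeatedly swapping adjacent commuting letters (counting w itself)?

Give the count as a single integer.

4

#0=e has no predecessor
#1=b depends on [0:e]
#2=e depends on [1:b]
#3=b depends on [2:e]
#4=a depends on [2:e]
#5=b depends on [3:b]
#6=b depends on [5:b]
sources: [0:e]
N(rest) = Σ N(rest − s) over sources s of rest; N(one piece) = 1:
  size 1 → [4]=1  [6]=1
  size 2 → [4,6]=2  [5,6]=1
  size 3 → [3,5,6]=1  [4,5,6]=3
  size 4 → [3,4,5,6]=4
  size 5 → [2,3,4,5,6]=4
  first=0(e) contributes 4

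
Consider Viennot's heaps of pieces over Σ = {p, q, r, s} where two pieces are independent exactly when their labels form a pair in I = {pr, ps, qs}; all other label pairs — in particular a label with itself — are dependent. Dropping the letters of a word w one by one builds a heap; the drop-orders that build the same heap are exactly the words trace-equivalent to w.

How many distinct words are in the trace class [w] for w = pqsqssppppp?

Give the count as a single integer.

piece 0:p — minimal
piece 1:q rests on {0:p}
piece 2:s — minimal
piece 3:q rests on {1:q}
piece 4:s rests on {2:s}
piece 5:s rests on {4:s}
piece 6:p rests on {3:q}
piece 7:p rests on {6:p}
piece 8:p rests on {7:p}
piece 9:p rests on {8:p}
piece 10:p rests on {9:p}
minimal pieces: {0:p, 2:s}
ways to finish when only these pieces remain (= sum over removing one remaining piece with nothing left below it):
  1 left: {5}→1  {10}→1
  2 left: {4,5}→1  {5,10}→2  {9,10}→1
  3 left: {2,4,5}→1  {4,5,10}→3  {5,9,10}→3  {8,9,10}→1
  4 left: {2,4,5,10}→4  {4,5,9,10}→6  {5,8,9,10}→4  {7,8,9,10}→1
  5 left: {2,4,5,9,10}→10  {4,5,8,9,10}→10  {5,7,8,9,10}→5  {6,7,8,9,10}→1
  6 left: {2,4,5,8,9,10}→20  {3,6,7,8,9,10}→1  {4,5,7,8,9,10}→15  {5,6,7,8,9,10}→6
  7 left: {1,3,6,7,8,9,10}→1  {2,4,5,7,8,9,10}→35  {3,5,6,7,8,9,10}→7  {4,5,6,7,8,9,10}→21
  8 left: {0,1,3,6,7,8,9,10}→1  {1,3,5,6,7,8,9,10}→8  {2,4,5,6,7,8,9,10}→56  {3,4,5,6,7,8,9,10}→28
  9 left: {0,1,3,5,6,7,8,9,10}→9  {1,3,4,5,6,7,8,9,10}→36  {2,3,4,5,6,7,8,9,10}→84
  placing 0:p first → 120 extensions
  placing 2:s first → 45 extensions
total linear extensions = 165

165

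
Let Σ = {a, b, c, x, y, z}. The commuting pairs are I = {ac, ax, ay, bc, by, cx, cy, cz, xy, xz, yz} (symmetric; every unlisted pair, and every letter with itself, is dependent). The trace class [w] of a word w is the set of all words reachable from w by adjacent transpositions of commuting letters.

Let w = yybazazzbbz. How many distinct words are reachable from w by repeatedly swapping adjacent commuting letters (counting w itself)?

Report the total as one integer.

55

0(y) covers ∅
1(y) covers 0:y
2(b) covers ∅
3(a) covers 2:b
4(z) covers 3:a
5(a) covers 4:z
6(z) covers 5:a
7(z) covers 6:z
8(b) covers 7:z
9(b) covers 8:b
10(z) covers 9:b
floor of heap: 0:y, 2:b
completions by unplaced set U, small U first (add the entries for U minus each lowest piece of U):
  |U|=1: {1}:1  {10}:1
  |U|=2: {0,1}:1  {1,10}:2  {9,10}:1
  |U|=3: {0,1,10}:3  {1,9,10}:3  {8,9,10}:1
  |U|=4: {0,1,9,10}:6  {1,8,9,10}:4  {7,8,9,10}:1
  |U|=5: {0,1,8,9,10}:10  {1,7,8,9,10}:5  {6,7,8,9,10}:1
  |U|=6: {0,1,7,8,9,10}:15  {1,6,7,8,9,10}:6  {5,6,7,8,9,10}:1
  |U|=7: {0,1,6,7,8,9,10}:21  {1,5,6,7,8,9,10}:7  {4,5,6,7,8,9,10}:1
  |U|=8: {0,1,5,6,7,8,9,10}:28  {1,4,5,6,7,8,9,10}:8  {3,4,5,6,7,8,9,10}:1
  |U|=9: {0,1,4,5,6,7,8,9,10}:36  {1,3,4,5,6,7,8,9,10}:9  {2,3,4,5,6,7,8,9,10}:1
  start at 0(y): 10
  start at 2(b): 45
sum over floor = 55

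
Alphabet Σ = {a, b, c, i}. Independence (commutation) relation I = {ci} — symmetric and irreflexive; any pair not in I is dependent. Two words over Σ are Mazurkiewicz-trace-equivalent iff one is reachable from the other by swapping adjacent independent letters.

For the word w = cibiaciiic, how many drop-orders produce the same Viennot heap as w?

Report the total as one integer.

piece 0:c — minimal
piece 1:i — minimal
piece 2:b rests on {0:c, 1:i}
piece 3:i rests on {2:b}
piece 4:a rests on {3:i}
piece 5:c rests on {4:a}
piece 6:i rests on {4:a}
piece 7:i rests on {6:i}
piece 8:i rests on {7:i}
piece 9:c rests on {5:c}
minimal pieces: {0:c, 1:i}
ways to finish when only these pieces remain (= sum over removing one remaining piece with nothing left below it):
  1 left: {8}→1  {9}→1
  2 left: {5,9}→1  {7,8}→1  {8,9}→2
  3 left: {5,8,9}→3  {6,7,8}→1  {7,8,9}→3
  4 left: {5,7,8,9}→6  {6,7,8,9}→4
  5 left: {5,6,7,8,9}→10
  6 left: {4,5,6,7,8,9}→10
  7 left: {3,4,5,6,7,8,9}→10
  8 left: {2,3,4,5,6,7,8,9}→10
  placing 0:c first → 10 extensions
  placing 1:i first → 10 extensions
total linear extensions = 20

20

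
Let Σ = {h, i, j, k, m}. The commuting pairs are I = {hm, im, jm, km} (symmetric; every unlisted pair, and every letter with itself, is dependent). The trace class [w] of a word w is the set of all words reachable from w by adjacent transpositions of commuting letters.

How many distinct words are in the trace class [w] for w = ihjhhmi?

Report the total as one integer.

7

piece 0:i — minimal
piece 1:h rests on {0:i}
piece 2:j rests on {1:h}
piece 3:h rests on {2:j}
piece 4:h rests on {3:h}
piece 5:m — minimal
piece 6:i rests on {4:h}
minimal pieces: {0:i, 5:m}
ways to finish when only these pieces remain (= sum over removing one remaining piece with nothing left below it):
  1 left: {5}→1  {6}→1
  2 left: {4,6}→1  {5,6}→2
  3 left: {3,4,6}→1  {4,5,6}→3
  4 left: {2,3,4,6}→1  {3,4,5,6}→4
  5 left: {1,2,3,4,6}→1  {2,3,4,5,6}→5
  placing 0:i first → 6 extensions
  placing 5:m first → 1 extensions
total linear extensions = 7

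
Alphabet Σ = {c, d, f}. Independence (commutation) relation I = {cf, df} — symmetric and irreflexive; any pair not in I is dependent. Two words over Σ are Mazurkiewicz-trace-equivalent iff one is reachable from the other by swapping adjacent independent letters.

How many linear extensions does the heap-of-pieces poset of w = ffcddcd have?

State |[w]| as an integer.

0(f) covers ∅
1(f) covers 0:f
2(c) covers ∅
3(d) covers 2:c
4(d) covers 3:d
5(c) covers 4:d
6(d) covers 5:c
floor of heap: 0:f, 2:c
completions by unplaced set U, small U first (add the entries for U minus each lowest piece of U):
  |U|=1: {1}:1  {6}:1
  |U|=2: {0,1}:1  {1,6}:2  {5,6}:1
  |U|=3: {0,1,6}:3  {1,5,6}:3  {4,5,6}:1
  |U|=4: {0,1,5,6}:6  {1,4,5,6}:4  {3,4,5,6}:1
  |U|=5: {0,1,4,5,6}:10  {1,3,4,5,6}:5  {2,3,4,5,6}:1
  start at 0(f): 6
  start at 2(c): 15
sum over floor = 21

21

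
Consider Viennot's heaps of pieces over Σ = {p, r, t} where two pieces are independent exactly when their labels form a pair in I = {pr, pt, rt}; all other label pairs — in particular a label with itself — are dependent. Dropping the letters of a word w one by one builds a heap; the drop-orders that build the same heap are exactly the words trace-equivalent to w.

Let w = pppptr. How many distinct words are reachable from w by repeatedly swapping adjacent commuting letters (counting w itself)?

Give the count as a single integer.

30

drop 0:p onto floor
drop 1:p onto {0:p}
drop 2:p onto {1:p}
drop 3:p onto {2:p}
drop 4:t onto floor
drop 5:r onto floor
ground layer = {0:p, 4:t, 5:r}
drop-orders for the pieces not yet dropped (sum over which currently-grounded one goes next):
  1 to go: {3} 1  {4} 1  {5} 1
  2 to go: {2,3} 1  {3,4} 2  {3,5} 2  {4,5} 2
  3 to go: {1,2,3} 1  {2,3,4} 3  {2,3,5} 3  {3,4,5} 6
  4 to go: {0,1,2,3} 1  {1,2,3,4} 4  {1,2,3,5} 4  {2,3,4,5} 12
  if 0:p drops first: 20 orders
  if 4:t drops first: 5 orders
  if 5:r drops first: 5 orders
heap linearizations: 30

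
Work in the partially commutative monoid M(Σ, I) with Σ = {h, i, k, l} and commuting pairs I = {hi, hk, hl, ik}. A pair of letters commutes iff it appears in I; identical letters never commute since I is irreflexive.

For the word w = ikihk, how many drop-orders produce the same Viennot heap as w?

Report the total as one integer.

piece 0:i — minimal
piece 1:k — minimal
piece 2:i rests on {0:i}
piece 3:h — minimal
piece 4:k rests on {1:k}
minimal pieces: {0:i, 1:k, 3:h}
ways to finish when only these pieces remain (= sum over removing one remaining piece with nothing left below it):
  1 left: {2}→1  {3}→1  {4}→1
  2 left: {0,2}→1  {1,4}→1  {2,3}→2  {2,4}→2  {3,4}→2
  3 left: {0,2,3}→3  {0,2,4}→3  {1,2,4}→3  {1,3,4}→3  {2,3,4}→6
  placing 0:i first → 12 extensions
  placing 1:k first → 12 extensions
  placing 3:h first → 6 extensions
total linear extensions = 30

30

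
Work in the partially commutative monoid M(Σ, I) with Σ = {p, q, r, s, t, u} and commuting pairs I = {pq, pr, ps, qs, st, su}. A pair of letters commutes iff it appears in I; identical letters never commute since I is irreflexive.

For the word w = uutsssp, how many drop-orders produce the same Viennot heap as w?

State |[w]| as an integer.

35

piece 0:u — minimal
piece 1:u rests on {0:u}
piece 2:t rests on {1:u}
piece 3:s — minimal
piece 4:s rests on {3:s}
piece 5:s rests on {4:s}
piece 6:p rests on {2:t}
minimal pieces: {0:u, 3:s}
ways to finish when only these pieces remain (= sum over removing one remaining piece with nothing left below it):
  1 left: {5}→1  {6}→1
  2 left: {2,6}→1  {4,5}→1  {5,6}→2
  3 left: {1,2,6}→1  {2,5,6}→3  {3,4,5}→1  {4,5,6}→3
  4 left: {0,1,2,6}→1  {1,2,5,6}→4  {2,4,5,6}→6  {3,4,5,6}→4
  5 left: {0,1,2,5,6}→5  {1,2,4,5,6}→10  {2,3,4,5,6}→10
  placing 0:u first → 20 extensions
  placing 3:s first → 15 extensions
total linear extensions = 35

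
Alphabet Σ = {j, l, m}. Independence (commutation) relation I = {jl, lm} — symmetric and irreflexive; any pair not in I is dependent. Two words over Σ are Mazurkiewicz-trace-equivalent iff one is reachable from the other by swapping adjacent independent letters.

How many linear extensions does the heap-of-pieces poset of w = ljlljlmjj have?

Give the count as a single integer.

0(l) covers ∅
1(j) covers ∅
2(l) covers 0:l
3(l) covers 2:l
4(j) covers 1:j
5(l) covers 3:l
6(m) covers 4:j
7(j) covers 6:m
8(j) covers 7:j
floor of heap: 0:l, 1:j
completions by unplaced set U, small U first (add the entries for U minus each lowest piece of U):
  |U|=1: {5}:1  {8}:1
  |U|=2: {3,5}:1  {5,8}:2  {7,8}:1
  |U|=3: {2,3,5}:1  {3,5,8}:3  {5,7,8}:3  {6,7,8}:1
  |U|=4: {0,2,3,5}:1  {2,3,5,8}:4  {3,5,7,8}:6  {4,6,7,8}:1  {5,6,7,8}:4
  |U|=5: {0,2,3,5,8}:5  {1,4,6,7,8}:1  {2,3,5,7,8}:10  {3,5,6,7,8}:10  {4,5,6,7,8}:5
  |U|=6: {0,2,3,5,7,8}:15  {1,4,5,6,7,8}:6  {2,3,5,6,7,8}:20  {3,4,5,6,7,8}:15
  |U|=7: {0,2,3,5,6,7,8}:35  {1,3,4,5,6,7,8}:21  {2,3,4,5,6,7,8}:35
  start at 0(l): 56
  start at 1(j): 70
sum over floor = 126

126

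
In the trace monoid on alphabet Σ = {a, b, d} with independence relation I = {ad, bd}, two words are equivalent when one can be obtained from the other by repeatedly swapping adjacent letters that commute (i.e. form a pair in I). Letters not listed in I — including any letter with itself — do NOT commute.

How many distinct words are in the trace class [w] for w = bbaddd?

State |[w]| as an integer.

20

drop 0:b onto floor
drop 1:b onto {0:b}
drop 2:a onto {1:b}
drop 3:d onto floor
drop 4:d onto {3:d}
drop 5:d onto {4:d}
ground layer = {0:b, 3:d}
drop-orders for the pieces not yet dropped (sum over which currently-grounded one goes next):
  1 to go: {2} 1  {5} 1
  2 to go: {1,2} 1  {2,5} 2  {4,5} 1
  3 to go: {0,1,2} 1  {1,2,5} 3  {2,4,5} 3  {3,4,5} 1
  4 to go: {0,1,2,5} 4  {1,2,4,5} 6  {2,3,4,5} 4
  if 0:b drops first: 10 orders
  if 3:d drops first: 10 orders
heap linearizations: 20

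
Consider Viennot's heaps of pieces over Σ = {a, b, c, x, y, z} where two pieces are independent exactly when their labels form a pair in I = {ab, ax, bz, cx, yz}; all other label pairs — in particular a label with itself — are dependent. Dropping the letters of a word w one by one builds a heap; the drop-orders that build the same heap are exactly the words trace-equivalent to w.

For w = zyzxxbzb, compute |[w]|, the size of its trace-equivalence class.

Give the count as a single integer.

piece 0:z — minimal
piece 1:y — minimal
piece 2:z rests on {0:z}
piece 3:x rests on {1:y, 2:z}
piece 4:x rests on {3:x}
piece 5:b rests on {4:x}
piece 6:z rests on {4:x}
piece 7:b rests on {5:b}
minimal pieces: {0:z, 1:y}
ways to finish when only these pieces remain (= sum over removing one remaining piece with nothing left below it):
  1 left: {6}→1  {7}→1
  2 left: {5,7}→1  {6,7}→2
  3 left: {5,6,7}→3
  4 left: {4,5,6,7}→3
  5 left: {3,4,5,6,7}→3
  6 left: {1,3,4,5,6,7}→3  {2,3,4,5,6,7}→3
  placing 0:z first → 6 extensions
  placing 1:y first → 3 extensions
total linear extensions = 9

9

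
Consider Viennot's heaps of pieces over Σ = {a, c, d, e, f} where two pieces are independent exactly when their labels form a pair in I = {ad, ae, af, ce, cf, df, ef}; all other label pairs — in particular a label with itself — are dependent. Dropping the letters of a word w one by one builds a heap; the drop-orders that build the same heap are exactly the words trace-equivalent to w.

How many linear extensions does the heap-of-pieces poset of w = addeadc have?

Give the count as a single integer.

piece 0:a — minimal
piece 1:d — minimal
piece 2:d rests on {1:d}
piece 3:e rests on {2:d}
piece 4:a rests on {0:a}
piece 5:d rests on {3:e}
piece 6:c rests on {4:a, 5:d}
minimal pieces: {0:a, 1:d}
ways to finish when only these pieces remain (= sum over removing one remaining piece with nothing left below it):
  1 left: {6}→1
  2 left: {4,6}→1  {5,6}→1
  3 left: {0,4,6}→1  {3,5,6}→1  {4,5,6}→2
  4 left: {0,4,5,6}→3  {2,3,5,6}→1  {3,4,5,6}→3
  5 left: {0,3,4,5,6}→6  {1,2,3,5,6}→1  {2,3,4,5,6}→4
  placing 0:a first → 5 extensions
  placing 1:d first → 10 extensions
total linear extensions = 15

15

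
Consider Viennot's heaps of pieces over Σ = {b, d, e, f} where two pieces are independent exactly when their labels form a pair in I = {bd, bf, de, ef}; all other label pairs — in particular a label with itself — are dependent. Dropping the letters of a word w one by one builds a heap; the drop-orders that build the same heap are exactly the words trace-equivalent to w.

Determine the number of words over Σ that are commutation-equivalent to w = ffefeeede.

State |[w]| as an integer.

126

0(f) covers ∅
1(f) covers 0:f
2(e) covers ∅
3(f) covers 1:f
4(e) covers 2:e
5(e) covers 4:e
6(e) covers 5:e
7(d) covers 3:f
8(e) covers 6:e
floor of heap: 0:f, 2:e
completions by unplaced set U, small U first (add the entries for U minus each lowest piece of U):
  |U|=1: {7}:1  {8}:1
  |U|=2: {3,7}:1  {6,8}:1  {7,8}:2
  |U|=3: {1,3,7}:1  {3,7,8}:3  {5,6,8}:1  {6,7,8}:3
  |U|=4: {0,1,3,7}:1  {1,3,7,8}:4  {3,6,7,8}:6  {4,5,6,8}:1  {5,6,7,8}:4
  |U|=5: {0,1,3,7,8}:5  {1,3,6,7,8}:10  {2,4,5,6,8}:1  {3,5,6,7,8}:10  {4,5,6,7,8}:5
  |U|=6: {0,1,3,6,7,8}:15  {1,3,5,6,7,8}:20  {2,4,5,6,7,8}:6  {3,4,5,6,7,8}:15
  |U|=7: {0,1,3,5,6,7,8}:35  {1,3,4,5,6,7,8}:35  {2,3,4,5,6,7,8}:21
  start at 0(f): 56
  start at 2(e): 70
sum over floor = 126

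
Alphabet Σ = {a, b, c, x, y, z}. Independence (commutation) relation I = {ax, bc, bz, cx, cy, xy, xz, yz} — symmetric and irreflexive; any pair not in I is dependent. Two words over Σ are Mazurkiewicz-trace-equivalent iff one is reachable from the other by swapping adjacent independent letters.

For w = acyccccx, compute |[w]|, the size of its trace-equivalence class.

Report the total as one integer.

#0=a has no predecessor
#1=c depends on [0:a]
#2=y depends on [0:a]
#3=c depends on [1:c]
#4=c depends on [3:c]
#5=c depends on [4:c]
#6=c depends on [5:c]
#7=x has no predecessor
sources: [0:a, 7:x]
N(rest) = Σ N(rest − s) over sources s of rest; N(one piece) = 1:
  size 1 → [2]=1  [6]=1  [7]=1
  size 2 → [2,6]=2  [2,7]=2  [5,6]=1  [6,7]=2
  size 3 → [2,5,6]=3  [2,6,7]=6  [4,5,6]=1  [5,6,7]=3
  size 4 → [2,4,5,6]=4  [2,5,6,7]=12  [3,4,5,6]=1  [4,5,6,7]=4
  size 5 → [1,3,4,5,6]=1  [2,3,4,5,6]=5  [2,4,5,6,7]=20  [3,4,5,6,7]=5
  size 6 → [1,2,3,4,5,6]=6  [1,3,4,5,6,7]=6  [2,3,4,5,6,7]=30
  first=0(a) contributes 42
  first=7(x) contributes 6
|[w]| = 48

48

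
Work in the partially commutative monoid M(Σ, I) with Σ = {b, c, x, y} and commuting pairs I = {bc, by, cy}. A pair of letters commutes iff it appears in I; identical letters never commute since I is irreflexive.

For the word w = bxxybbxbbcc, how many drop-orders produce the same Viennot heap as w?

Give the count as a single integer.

0(b) covers ∅
1(x) covers 0:b
2(x) covers 1:x
3(y) covers 2:x
4(b) covers 2:x
5(b) covers 4:b
6(x) covers 3:y, 5:b
7(b) covers 6:x
8(b) covers 7:b
9(c) covers 6:x
10(c) covers 9:c
floor of heap: 0:b
completions by unplaced set U, small U first (add the entries for U minus each lowest piece of U):
  |U|=1: {8}:1  {10}:1
  |U|=2: {7,8}:1  {8,10}:2  {9,10}:1
  |U|=3: {7,8,10}:3  {8,9,10}:3
  |U|=4: {7,8,9,10}:6
  |U|=5: {6,7,8,9,10}:6
  |U|=6: {3,6,7,8,9,10}:6  {5,6,7,8,9,10}:6
  |U|=7: {3,5,6,7,8,9,10}:12  {4,5,6,7,8,9,10}:6
  |U|=8: {3,4,5,6,7,8,9,10}:18
  |U|=9: {2,3,4,5,6,7,8,9,10}:18
  start at 0(b): 18

18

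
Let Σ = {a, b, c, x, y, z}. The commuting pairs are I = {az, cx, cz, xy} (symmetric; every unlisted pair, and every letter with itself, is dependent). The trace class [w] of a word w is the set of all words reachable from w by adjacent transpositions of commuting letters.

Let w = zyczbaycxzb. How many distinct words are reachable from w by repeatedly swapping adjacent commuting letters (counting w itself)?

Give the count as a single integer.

10

piece 0:z — minimal
piece 1:y rests on {0:z}
piece 2:c rests on {1:y}
piece 3:z rests on {1:y}
piece 4:b rests on {2:c, 3:z}
piece 5:a rests on {4:b}
piece 6:y rests on {5:a}
piece 7:c rests on {6:y}
piece 8:x rests on {5:a}
piece 9:z rests on {6:y, 8:x}
piece 10:b rests on {7:c, 9:z}
minimal pieces: {0:z}
ways to finish when only these pieces remain (= sum over removing one remaining piece with nothing left below it):
  1 left: {10}→1
  2 left: {7,10}→1  {9,10}→1
  3 left: {7,9,10}→2  {8,9,10}→1
  4 left: {6,7,9,10}→2  {7,8,9,10}→3
  5 left: {6,7,8,9,10}→5
  6 left: {5,6,7,8,9,10}→5
  7 left: {4,5,6,7,8,9,10}→5
  8 left: {2,4,5,6,7,8,9,10}→5  {3,4,5,6,7,8,9,10}→5
  9 left: {2,3,4,5,6,7,8,9,10}→10
  placing 0:z first → 10 extensions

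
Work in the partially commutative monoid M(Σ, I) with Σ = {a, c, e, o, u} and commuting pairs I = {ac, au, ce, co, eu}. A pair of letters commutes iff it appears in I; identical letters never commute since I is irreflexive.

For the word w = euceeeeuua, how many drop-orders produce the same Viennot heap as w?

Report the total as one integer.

drop 0:e onto floor
drop 1:u onto floor
drop 2:c onto {1:u}
drop 3:e onto {0:e}
drop 4:e onto {3:e}
drop 5:e onto {4:e}
drop 6:e onto {5:e}
drop 7:u onto {2:c}
drop 8:u onto {7:u}
drop 9:a onto {6:e}
ground layer = {0:e, 1:u}
drop-orders for the pieces not yet dropped (sum over which currently-grounded one goes next):
  1 to go: {8} 1  {9} 1
  2 to go: {6,9} 1  {7,8} 1  {8,9} 2
  3 to go: {2,7,8} 1  {5,6,9} 1  {6,8,9} 3  {7,8,9} 3
  4 to go: {1,2,7,8} 1  {2,7,8,9} 4  {4,5,6,9} 1  {5,6,8,9} 4  {6,7,8,9} 6
  5 to go: {1,2,7,8,9} 5  {2,6,7,8,9} 10  {3,4,5,6,9} 1  {4,5,6,8,9} 5  {5,6,7,8,9} 10
  6 to go: {0,3,4,5,6,9} 1  {1,2,6,7,8,9} 15  {2,5,6,7,8,9} 20  {3,4,5,6,8,9} 6  {4,5,6,7,8,9} 15
  7 to go: {0,3,4,5,6,8,9} 7  {1,2,5,6,7,8,9} 35  {2,4,5,6,7,8,9} 35  {3,4,5,6,7,8,9} 21
  8 to go: {0,3,4,5,6,7,8,9} 28  {1,2,4,5,6,7,8,9} 70  {2,3,4,5,6,7,8,9} 56
  if 0:e drops first: 126 orders
  if 1:u drops first: 84 orders
heap linearizations: 210

210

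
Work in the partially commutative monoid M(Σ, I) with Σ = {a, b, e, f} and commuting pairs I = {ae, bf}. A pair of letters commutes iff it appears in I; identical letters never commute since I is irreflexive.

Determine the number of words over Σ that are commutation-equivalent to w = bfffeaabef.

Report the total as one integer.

0(b) covers ∅
1(f) covers ∅
2(f) covers 1:f
3(f) covers 2:f
4(e) covers 0:b, 3:f
5(a) covers 0:b, 3:f
6(a) covers 5:a
7(b) covers 4:e, 6:a
8(e) covers 7:b
9(f) covers 8:e
floor of heap: 0:b, 1:f
completions by unplaced set U, small U first (add the entries for U minus each lowest piece of U):
  |U|=1: {9}:1
  |U|=2: {8,9}:1
  |U|=3: {7,8,9}:1
  |U|=4: {4,7,8,9}:1  {6,7,8,9}:1
  |U|=5: {4,6,7,8,9}:2  {5,6,7,8,9}:1
  |U|=6: {4,5,6,7,8,9}:3
  |U|=7: {0,4,5,6,7,8,9}:3  {3,4,5,6,7,8,9}:3
  |U|=8: {0,3,4,5,6,7,8,9}:6  {2,3,4,5,6,7,8,9}:3
  start at 0(b): 3
  start at 1(f): 9
sum over floor = 12

12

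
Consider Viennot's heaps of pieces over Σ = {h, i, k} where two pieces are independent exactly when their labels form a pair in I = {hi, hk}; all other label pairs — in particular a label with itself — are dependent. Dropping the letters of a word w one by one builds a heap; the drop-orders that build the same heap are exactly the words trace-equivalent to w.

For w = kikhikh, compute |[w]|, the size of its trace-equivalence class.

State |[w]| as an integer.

drop 0:k onto floor
drop 1:i onto {0:k}
drop 2:k onto {1:i}
drop 3:h onto floor
drop 4:i onto {2:k}
drop 5:k onto {4:i}
drop 6:h onto {3:h}
ground layer = {0:k, 3:h}
drop-orders for the pieces not yet dropped (sum over which currently-grounded one goes next):
  1 to go: {5} 1  {6} 1
  2 to go: {3,6} 1  {4,5} 1  {5,6} 2
  3 to go: {2,4,5} 1  {3,5,6} 3  {4,5,6} 3
  4 to go: {1,2,4,5} 1  {2,4,5,6} 4  {3,4,5,6} 6
  5 to go: {0,1,2,4,5} 1  {1,2,4,5,6} 5  {2,3,4,5,6} 10
  if 0:k drops first: 15 orders
  if 3:h drops first: 6 orders
heap linearizations: 21

21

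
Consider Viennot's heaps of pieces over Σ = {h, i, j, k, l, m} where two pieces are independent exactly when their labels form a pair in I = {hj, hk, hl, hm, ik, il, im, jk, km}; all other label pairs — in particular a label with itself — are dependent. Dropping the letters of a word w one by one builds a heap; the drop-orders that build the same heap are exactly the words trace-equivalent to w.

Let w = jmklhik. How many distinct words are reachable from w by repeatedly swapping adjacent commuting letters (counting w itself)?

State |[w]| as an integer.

58

drop 0:j onto floor
drop 1:m onto {0:j}
drop 2:k onto floor
drop 3:l onto {1:m, 2:k}
drop 4:h onto floor
drop 5:i onto {0:j, 4:h}
drop 6:k onto {3:l}
ground layer = {0:j, 2:k, 4:h}
drop-orders for the pieces not yet dropped (sum over which currently-grounded one goes next):
  1 to go: {5} 1  {6} 1
  2 to go: {3,6} 1  {4,5} 1  {5,6} 2
  3 to go: {1,3,6} 1  {2,3,6} 1  {3,5,6} 3  {4,5,6} 3
  4 to go: {1,2,3,6} 2  {1,3,5,6} 4  {2,3,5,6} 4  {3,4,5,6} 6
  5 to go: {0,1,3,5,6} 4  {1,2,3,5,6} 10  {1,3,4,5,6} 10  {2,3,4,5,6} 10
  if 0:j drops first: 30 orders
  if 2:k drops first: 14 orders
  if 4:h drops first: 14 orders
heap linearizations: 58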